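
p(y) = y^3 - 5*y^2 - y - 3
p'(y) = 3*y^2 - 10*y - 1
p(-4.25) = -165.83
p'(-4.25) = 95.69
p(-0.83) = -6.19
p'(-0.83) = 9.37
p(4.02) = -22.86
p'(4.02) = 7.28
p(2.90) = -23.56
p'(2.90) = -4.77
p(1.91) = -16.18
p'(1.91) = -9.16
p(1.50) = -12.38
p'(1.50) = -9.25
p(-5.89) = -374.91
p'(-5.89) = 161.98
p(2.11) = -17.98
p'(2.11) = -8.74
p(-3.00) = -72.00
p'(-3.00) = 56.00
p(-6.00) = -393.00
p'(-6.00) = 167.00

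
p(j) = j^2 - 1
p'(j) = 2*j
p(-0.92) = -0.15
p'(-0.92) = -1.84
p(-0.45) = -0.80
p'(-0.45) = -0.90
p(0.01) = -1.00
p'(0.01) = 0.02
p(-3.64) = 12.25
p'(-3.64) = -7.28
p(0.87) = -0.24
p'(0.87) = 1.74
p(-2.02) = 3.08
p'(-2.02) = -4.04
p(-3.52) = 11.39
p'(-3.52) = -7.04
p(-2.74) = 6.51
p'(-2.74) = -5.48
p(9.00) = 80.00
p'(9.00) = 18.00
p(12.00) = 143.00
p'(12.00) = 24.00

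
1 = 1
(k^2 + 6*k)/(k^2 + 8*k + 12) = k/(k + 2)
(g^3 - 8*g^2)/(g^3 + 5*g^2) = (g - 8)/(g + 5)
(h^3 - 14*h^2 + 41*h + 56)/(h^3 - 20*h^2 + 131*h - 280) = (h + 1)/(h - 5)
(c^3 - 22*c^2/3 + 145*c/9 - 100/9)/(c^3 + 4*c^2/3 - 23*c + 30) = (3*c^2 - 17*c + 20)/(3*(c^2 + 3*c - 18))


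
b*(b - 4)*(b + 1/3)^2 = b^4 - 10*b^3/3 - 23*b^2/9 - 4*b/9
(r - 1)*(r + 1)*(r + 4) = r^3 + 4*r^2 - r - 4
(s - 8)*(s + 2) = s^2 - 6*s - 16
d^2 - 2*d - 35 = (d - 7)*(d + 5)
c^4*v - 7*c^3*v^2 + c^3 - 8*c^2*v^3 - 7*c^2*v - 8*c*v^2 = c*(c - 8*v)*(c + v)*(c*v + 1)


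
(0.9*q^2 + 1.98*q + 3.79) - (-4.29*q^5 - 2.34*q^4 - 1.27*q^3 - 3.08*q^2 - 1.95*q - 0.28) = 4.29*q^5 + 2.34*q^4 + 1.27*q^3 + 3.98*q^2 + 3.93*q + 4.07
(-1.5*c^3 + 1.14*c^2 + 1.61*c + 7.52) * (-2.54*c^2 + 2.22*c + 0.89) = 3.81*c^5 - 6.2256*c^4 - 2.8936*c^3 - 14.512*c^2 + 18.1273*c + 6.6928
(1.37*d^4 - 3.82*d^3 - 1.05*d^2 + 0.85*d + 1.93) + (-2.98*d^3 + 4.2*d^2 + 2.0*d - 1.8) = 1.37*d^4 - 6.8*d^3 + 3.15*d^2 + 2.85*d + 0.13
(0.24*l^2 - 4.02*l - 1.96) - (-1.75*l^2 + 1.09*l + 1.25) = 1.99*l^2 - 5.11*l - 3.21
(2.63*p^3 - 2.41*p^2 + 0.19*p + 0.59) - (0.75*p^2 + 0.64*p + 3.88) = 2.63*p^3 - 3.16*p^2 - 0.45*p - 3.29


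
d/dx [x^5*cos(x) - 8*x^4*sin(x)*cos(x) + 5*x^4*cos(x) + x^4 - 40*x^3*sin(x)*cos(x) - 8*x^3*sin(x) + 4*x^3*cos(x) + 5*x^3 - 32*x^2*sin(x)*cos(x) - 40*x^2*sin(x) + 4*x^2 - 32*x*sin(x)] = -x^5*sin(x) - 8*x^4*cos(2*x) + 5*sqrt(2)*x^4*cos(x + pi/4) - 4*x^3*sin(x) - 16*x^3*sin(2*x) + 12*x^3*cos(x) - 40*x^3*cos(2*x) + 4*x^3 - 24*x^2*sin(x) - 60*x^2*sin(2*x) - 28*x^2*cos(x) - 32*x^2*cos(2*x) + 15*x^2 - 80*x*sin(x) - 32*x*sin(2*x) - 32*x*cos(x) + 8*x - 32*sin(x)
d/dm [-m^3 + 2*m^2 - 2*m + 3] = -3*m^2 + 4*m - 2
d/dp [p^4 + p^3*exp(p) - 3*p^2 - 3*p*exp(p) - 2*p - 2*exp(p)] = p^3*exp(p) + 4*p^3 + 3*p^2*exp(p) - 3*p*exp(p) - 6*p - 5*exp(p) - 2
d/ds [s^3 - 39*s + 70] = 3*s^2 - 39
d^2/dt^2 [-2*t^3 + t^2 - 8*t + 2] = 2 - 12*t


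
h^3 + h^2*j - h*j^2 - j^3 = (h - j)*(h + j)^2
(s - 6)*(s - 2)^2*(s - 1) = s^4 - 11*s^3 + 38*s^2 - 52*s + 24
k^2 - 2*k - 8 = (k - 4)*(k + 2)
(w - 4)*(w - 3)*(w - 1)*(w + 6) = w^4 - 2*w^3 - 29*w^2 + 102*w - 72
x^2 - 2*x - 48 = (x - 8)*(x + 6)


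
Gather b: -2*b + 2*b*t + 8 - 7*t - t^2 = b*(2*t - 2) - t^2 - 7*t + 8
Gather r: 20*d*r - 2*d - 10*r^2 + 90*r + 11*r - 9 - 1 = -2*d - 10*r^2 + r*(20*d + 101) - 10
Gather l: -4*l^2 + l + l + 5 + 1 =-4*l^2 + 2*l + 6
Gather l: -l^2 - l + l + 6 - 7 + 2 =1 - l^2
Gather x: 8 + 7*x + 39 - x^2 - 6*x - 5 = -x^2 + x + 42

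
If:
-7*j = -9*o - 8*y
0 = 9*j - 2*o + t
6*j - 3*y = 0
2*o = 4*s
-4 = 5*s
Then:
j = 8/5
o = -8/5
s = -4/5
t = -88/5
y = 16/5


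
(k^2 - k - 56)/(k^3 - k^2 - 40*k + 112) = (k - 8)/(k^2 - 8*k + 16)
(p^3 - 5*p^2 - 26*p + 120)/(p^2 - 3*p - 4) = (p^2 - p - 30)/(p + 1)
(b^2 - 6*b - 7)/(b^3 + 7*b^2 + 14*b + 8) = (b - 7)/(b^2 + 6*b + 8)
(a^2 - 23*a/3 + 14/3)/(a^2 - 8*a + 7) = (a - 2/3)/(a - 1)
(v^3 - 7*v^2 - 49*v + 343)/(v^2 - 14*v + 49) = v + 7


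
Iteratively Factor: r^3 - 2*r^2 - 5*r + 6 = (r + 2)*(r^2 - 4*r + 3) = (r - 3)*(r + 2)*(r - 1)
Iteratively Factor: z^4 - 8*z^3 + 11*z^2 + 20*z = (z)*(z^3 - 8*z^2 + 11*z + 20) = z*(z - 4)*(z^2 - 4*z - 5) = z*(z - 4)*(z + 1)*(z - 5)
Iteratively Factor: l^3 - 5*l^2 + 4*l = (l)*(l^2 - 5*l + 4) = l*(l - 1)*(l - 4)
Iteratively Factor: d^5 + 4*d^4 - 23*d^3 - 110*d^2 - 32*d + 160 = (d - 5)*(d^4 + 9*d^3 + 22*d^2 - 32) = (d - 5)*(d - 1)*(d^3 + 10*d^2 + 32*d + 32) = (d - 5)*(d - 1)*(d + 4)*(d^2 + 6*d + 8) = (d - 5)*(d - 1)*(d + 2)*(d + 4)*(d + 4)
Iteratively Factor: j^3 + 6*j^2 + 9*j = (j + 3)*(j^2 + 3*j) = j*(j + 3)*(j + 3)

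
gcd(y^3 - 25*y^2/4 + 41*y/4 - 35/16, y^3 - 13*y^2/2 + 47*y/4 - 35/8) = y^2 - 6*y + 35/4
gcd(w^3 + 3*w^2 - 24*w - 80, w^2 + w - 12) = w + 4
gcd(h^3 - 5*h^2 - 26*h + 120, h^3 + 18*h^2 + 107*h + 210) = h + 5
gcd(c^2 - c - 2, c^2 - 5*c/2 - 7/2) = c + 1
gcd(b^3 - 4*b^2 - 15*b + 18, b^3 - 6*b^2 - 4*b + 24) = b - 6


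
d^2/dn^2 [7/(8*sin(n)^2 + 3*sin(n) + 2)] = 7*(-256*sin(n)^4 - 72*sin(n)^3 + 439*sin(n)^2 + 150*sin(n) - 14)/(8*sin(n)^2 + 3*sin(n) + 2)^3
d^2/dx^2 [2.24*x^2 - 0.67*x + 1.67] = 4.48000000000000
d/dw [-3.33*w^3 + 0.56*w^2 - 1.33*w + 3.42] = -9.99*w^2 + 1.12*w - 1.33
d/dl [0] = 0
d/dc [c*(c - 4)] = 2*c - 4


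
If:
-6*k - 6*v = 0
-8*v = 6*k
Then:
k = 0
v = 0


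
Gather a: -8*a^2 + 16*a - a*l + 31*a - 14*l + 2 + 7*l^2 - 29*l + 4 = -8*a^2 + a*(47 - l) + 7*l^2 - 43*l + 6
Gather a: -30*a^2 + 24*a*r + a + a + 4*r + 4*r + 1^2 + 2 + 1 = -30*a^2 + a*(24*r + 2) + 8*r + 4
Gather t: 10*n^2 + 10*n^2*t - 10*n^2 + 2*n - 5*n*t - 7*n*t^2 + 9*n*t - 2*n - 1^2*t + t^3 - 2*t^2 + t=t^3 + t^2*(-7*n - 2) + t*(10*n^2 + 4*n)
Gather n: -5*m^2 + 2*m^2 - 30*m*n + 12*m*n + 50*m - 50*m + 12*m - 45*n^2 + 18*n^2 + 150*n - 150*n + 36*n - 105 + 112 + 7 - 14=-3*m^2 + 12*m - 27*n^2 + n*(36 - 18*m)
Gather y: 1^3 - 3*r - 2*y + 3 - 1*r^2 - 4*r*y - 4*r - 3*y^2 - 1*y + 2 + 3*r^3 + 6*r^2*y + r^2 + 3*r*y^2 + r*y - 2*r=3*r^3 - 9*r + y^2*(3*r - 3) + y*(6*r^2 - 3*r - 3) + 6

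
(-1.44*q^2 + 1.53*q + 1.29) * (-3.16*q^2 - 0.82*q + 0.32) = 4.5504*q^4 - 3.654*q^3 - 5.7918*q^2 - 0.5682*q + 0.4128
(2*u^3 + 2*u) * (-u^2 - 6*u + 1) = -2*u^5 - 12*u^4 - 12*u^2 + 2*u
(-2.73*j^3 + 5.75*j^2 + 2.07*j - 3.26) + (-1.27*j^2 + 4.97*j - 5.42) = -2.73*j^3 + 4.48*j^2 + 7.04*j - 8.68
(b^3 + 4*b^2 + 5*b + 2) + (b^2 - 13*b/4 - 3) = b^3 + 5*b^2 + 7*b/4 - 1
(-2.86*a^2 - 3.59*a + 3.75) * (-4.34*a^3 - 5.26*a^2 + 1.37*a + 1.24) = 12.4124*a^5 + 30.6242*a^4 - 1.3098*a^3 - 28.1897*a^2 + 0.6859*a + 4.65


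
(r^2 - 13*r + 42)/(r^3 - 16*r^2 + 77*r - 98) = (r - 6)/(r^2 - 9*r + 14)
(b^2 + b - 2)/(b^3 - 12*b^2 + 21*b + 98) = (b - 1)/(b^2 - 14*b + 49)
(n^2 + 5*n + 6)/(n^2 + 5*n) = (n^2 + 5*n + 6)/(n*(n + 5))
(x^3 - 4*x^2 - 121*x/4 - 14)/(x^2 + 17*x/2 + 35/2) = (x^2 - 15*x/2 - 4)/(x + 5)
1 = 1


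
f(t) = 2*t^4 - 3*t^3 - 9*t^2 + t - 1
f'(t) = 8*t^3 - 9*t^2 - 18*t + 1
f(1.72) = -23.67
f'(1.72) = -15.88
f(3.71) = 104.54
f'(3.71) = 218.86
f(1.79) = -24.72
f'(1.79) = -14.17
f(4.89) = 581.47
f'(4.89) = 633.21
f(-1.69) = 2.40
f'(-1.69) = -32.90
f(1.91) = -26.21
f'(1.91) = -10.47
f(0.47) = -2.73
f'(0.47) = -8.62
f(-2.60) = 79.68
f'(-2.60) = -153.65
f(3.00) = 2.00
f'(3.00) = 82.00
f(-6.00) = 2909.00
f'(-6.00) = -1943.00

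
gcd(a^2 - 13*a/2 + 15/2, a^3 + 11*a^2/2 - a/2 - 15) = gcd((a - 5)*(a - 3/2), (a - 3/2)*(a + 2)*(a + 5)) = a - 3/2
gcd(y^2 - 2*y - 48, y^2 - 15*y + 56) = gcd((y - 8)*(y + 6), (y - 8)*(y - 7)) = y - 8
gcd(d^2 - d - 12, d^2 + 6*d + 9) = d + 3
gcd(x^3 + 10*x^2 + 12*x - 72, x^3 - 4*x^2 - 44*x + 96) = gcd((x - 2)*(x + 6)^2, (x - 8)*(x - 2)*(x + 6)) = x^2 + 4*x - 12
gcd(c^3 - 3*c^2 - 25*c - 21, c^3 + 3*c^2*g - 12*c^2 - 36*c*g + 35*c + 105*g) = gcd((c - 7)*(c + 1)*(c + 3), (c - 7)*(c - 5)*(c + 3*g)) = c - 7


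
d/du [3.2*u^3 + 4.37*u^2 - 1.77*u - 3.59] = 9.6*u^2 + 8.74*u - 1.77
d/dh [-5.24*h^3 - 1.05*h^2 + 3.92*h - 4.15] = -15.72*h^2 - 2.1*h + 3.92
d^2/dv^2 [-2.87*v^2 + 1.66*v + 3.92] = -5.74000000000000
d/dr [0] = 0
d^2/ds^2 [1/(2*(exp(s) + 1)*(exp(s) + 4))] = (4*exp(3*s) + 15*exp(2*s) + 9*exp(s) - 20)*exp(s)/(2*(exp(6*s) + 15*exp(5*s) + 87*exp(4*s) + 245*exp(3*s) + 348*exp(2*s) + 240*exp(s) + 64))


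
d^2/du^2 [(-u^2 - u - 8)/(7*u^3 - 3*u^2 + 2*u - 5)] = 2*(-49*u^6 - 147*u^5 - 2247*u^4 + 1098*u^3 - 717*u^2 - 651*u + 53)/(343*u^9 - 441*u^8 + 483*u^7 - 1014*u^6 + 768*u^5 - 591*u^4 + 713*u^3 - 285*u^2 + 150*u - 125)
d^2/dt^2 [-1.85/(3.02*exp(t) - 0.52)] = (-16.87274*exp(t) - 2.90524)*exp(t)/(3.02*exp(t) - 0.52)^3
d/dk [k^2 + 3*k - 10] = 2*k + 3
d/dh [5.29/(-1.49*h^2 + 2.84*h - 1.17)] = (15.7642*h - 15.0236)/(1.49*h^2 - 2.84*h + 1.17)^2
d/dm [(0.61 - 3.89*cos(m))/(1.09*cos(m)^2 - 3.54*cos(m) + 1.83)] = (-4.2401*cos(m)^2 + 1.3298*cos(m) + 4.9593)*sin(m)/(1.1881*cos(m)^4 - 7.7172*cos(m)^3 + 16.521*cos(m)^2 - 12.9564*cos(m) + 3.3489)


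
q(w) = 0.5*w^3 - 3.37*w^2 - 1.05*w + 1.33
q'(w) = 1.5*w^2 - 6.74*w - 1.05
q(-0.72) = 0.15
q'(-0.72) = 4.58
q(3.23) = -20.37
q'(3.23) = -7.17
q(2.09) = -11.02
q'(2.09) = -8.58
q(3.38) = -21.41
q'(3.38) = -6.69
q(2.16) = -11.62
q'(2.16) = -8.61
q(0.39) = 0.44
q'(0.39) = -3.45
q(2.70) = -16.23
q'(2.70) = -8.31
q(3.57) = -22.62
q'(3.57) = -5.99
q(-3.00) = -39.35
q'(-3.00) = 32.67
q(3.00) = -18.65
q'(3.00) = -7.77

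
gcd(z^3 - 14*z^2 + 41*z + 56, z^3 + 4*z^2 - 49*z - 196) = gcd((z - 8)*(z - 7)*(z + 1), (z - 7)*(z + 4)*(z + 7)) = z - 7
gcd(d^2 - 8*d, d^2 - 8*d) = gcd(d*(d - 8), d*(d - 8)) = d^2 - 8*d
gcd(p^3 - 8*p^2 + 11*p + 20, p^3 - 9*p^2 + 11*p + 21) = p + 1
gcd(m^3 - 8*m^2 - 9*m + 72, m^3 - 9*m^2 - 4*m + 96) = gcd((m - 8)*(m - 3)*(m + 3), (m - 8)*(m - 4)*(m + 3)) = m^2 - 5*m - 24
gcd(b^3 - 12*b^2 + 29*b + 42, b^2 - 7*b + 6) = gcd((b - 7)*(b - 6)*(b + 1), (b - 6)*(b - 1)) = b - 6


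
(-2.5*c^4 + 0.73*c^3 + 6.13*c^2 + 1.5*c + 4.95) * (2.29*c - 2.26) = -5.725*c^5 + 7.3217*c^4 + 12.3879*c^3 - 10.4188*c^2 + 7.9455*c - 11.187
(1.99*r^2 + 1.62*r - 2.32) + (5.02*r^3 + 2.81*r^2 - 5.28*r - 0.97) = 5.02*r^3 + 4.8*r^2 - 3.66*r - 3.29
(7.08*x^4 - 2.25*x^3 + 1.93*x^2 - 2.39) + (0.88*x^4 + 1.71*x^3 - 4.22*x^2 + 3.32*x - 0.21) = 7.96*x^4 - 0.54*x^3 - 2.29*x^2 + 3.32*x - 2.6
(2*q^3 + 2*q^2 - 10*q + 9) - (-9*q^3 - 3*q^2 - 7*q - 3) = 11*q^3 + 5*q^2 - 3*q + 12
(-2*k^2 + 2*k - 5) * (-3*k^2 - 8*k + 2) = 6*k^4 + 10*k^3 - 5*k^2 + 44*k - 10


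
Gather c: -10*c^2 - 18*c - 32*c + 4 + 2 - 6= -10*c^2 - 50*c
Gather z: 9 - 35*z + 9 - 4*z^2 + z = -4*z^2 - 34*z + 18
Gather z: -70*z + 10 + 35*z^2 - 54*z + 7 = 35*z^2 - 124*z + 17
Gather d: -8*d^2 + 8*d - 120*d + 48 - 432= -8*d^2 - 112*d - 384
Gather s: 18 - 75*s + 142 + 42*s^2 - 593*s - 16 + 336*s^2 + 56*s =378*s^2 - 612*s + 144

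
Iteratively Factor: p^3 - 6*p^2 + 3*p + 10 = (p - 2)*(p^2 - 4*p - 5) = (p - 5)*(p - 2)*(p + 1)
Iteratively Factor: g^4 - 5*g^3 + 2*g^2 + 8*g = (g + 1)*(g^3 - 6*g^2 + 8*g) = (g - 2)*(g + 1)*(g^2 - 4*g) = g*(g - 2)*(g + 1)*(g - 4)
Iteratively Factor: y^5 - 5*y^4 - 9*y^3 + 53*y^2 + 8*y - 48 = (y + 1)*(y^4 - 6*y^3 - 3*y^2 + 56*y - 48) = (y - 4)*(y + 1)*(y^3 - 2*y^2 - 11*y + 12) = (y - 4)*(y + 1)*(y + 3)*(y^2 - 5*y + 4) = (y - 4)*(y - 1)*(y + 1)*(y + 3)*(y - 4)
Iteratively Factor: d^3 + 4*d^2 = (d)*(d^2 + 4*d) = d*(d + 4)*(d)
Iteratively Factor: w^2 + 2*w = (w + 2)*(w)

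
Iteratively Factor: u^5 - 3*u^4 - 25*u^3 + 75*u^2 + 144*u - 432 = (u + 3)*(u^4 - 6*u^3 - 7*u^2 + 96*u - 144) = (u - 4)*(u + 3)*(u^3 - 2*u^2 - 15*u + 36) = (u - 4)*(u - 3)*(u + 3)*(u^2 + u - 12) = (u - 4)*(u - 3)^2*(u + 3)*(u + 4)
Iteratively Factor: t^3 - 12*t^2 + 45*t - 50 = (t - 2)*(t^2 - 10*t + 25) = (t - 5)*(t - 2)*(t - 5)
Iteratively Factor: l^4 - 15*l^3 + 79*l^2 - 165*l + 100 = (l - 5)*(l^3 - 10*l^2 + 29*l - 20) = (l - 5)*(l - 1)*(l^2 - 9*l + 20) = (l - 5)^2*(l - 1)*(l - 4)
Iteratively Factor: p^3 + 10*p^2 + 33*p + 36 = (p + 3)*(p^2 + 7*p + 12) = (p + 3)^2*(p + 4)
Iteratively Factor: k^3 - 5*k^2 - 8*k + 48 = (k - 4)*(k^2 - k - 12) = (k - 4)*(k + 3)*(k - 4)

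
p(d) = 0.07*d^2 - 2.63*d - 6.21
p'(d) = 0.14*d - 2.63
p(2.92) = -13.29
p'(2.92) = -2.22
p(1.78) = -10.67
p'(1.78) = -2.38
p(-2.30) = 0.21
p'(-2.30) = -2.95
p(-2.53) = 0.89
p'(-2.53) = -2.98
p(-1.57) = -1.91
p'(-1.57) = -2.85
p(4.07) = -15.75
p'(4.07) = -2.06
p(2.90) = -13.25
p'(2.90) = -2.22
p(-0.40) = -5.15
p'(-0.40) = -2.69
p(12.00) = -27.69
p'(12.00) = -0.95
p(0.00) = -6.21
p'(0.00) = -2.63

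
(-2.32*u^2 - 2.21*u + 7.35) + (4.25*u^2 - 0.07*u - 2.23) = 1.93*u^2 - 2.28*u + 5.12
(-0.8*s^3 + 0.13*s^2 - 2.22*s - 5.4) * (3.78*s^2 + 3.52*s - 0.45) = -3.024*s^5 - 2.3246*s^4 - 7.574*s^3 - 28.2849*s^2 - 18.009*s + 2.43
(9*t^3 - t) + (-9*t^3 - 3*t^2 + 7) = -3*t^2 - t + 7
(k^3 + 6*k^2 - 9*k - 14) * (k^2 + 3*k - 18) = k^5 + 9*k^4 - 9*k^3 - 149*k^2 + 120*k + 252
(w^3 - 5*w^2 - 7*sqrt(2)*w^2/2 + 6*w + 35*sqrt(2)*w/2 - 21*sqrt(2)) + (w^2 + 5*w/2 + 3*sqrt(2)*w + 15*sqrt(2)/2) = w^3 - 7*sqrt(2)*w^2/2 - 4*w^2 + 17*w/2 + 41*sqrt(2)*w/2 - 27*sqrt(2)/2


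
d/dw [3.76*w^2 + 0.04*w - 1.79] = 7.52*w + 0.04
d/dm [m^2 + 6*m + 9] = 2*m + 6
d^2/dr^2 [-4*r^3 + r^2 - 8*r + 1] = 2 - 24*r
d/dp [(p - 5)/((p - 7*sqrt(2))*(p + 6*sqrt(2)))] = (-p^2 + 10*p - 84 - 5*sqrt(2))/(p^4 - 2*sqrt(2)*p^3 - 166*p^2 + 168*sqrt(2)*p + 7056)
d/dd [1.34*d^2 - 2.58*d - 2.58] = 2.68*d - 2.58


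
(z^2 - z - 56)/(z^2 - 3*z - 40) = (z + 7)/(z + 5)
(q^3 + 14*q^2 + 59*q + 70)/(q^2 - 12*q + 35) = (q^3 + 14*q^2 + 59*q + 70)/(q^2 - 12*q + 35)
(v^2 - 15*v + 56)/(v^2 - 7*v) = (v - 8)/v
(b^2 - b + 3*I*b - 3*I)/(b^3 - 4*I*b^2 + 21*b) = (b - 1)/(b*(b - 7*I))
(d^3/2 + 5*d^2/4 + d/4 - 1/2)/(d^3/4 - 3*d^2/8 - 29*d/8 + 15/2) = 2*(2*d^3 + 5*d^2 + d - 2)/(2*d^3 - 3*d^2 - 29*d + 60)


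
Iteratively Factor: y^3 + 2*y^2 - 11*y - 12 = (y - 3)*(y^2 + 5*y + 4) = (y - 3)*(y + 1)*(y + 4)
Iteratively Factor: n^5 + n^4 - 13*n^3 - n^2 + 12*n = (n - 3)*(n^4 + 4*n^3 - n^2 - 4*n) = (n - 3)*(n + 4)*(n^3 - n) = (n - 3)*(n - 1)*(n + 4)*(n^2 + n) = n*(n - 3)*(n - 1)*(n + 4)*(n + 1)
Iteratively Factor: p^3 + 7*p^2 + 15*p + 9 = (p + 1)*(p^2 + 6*p + 9) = (p + 1)*(p + 3)*(p + 3)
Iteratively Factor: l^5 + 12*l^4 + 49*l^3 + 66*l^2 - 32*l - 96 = (l + 4)*(l^4 + 8*l^3 + 17*l^2 - 2*l - 24) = (l - 1)*(l + 4)*(l^3 + 9*l^2 + 26*l + 24) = (l - 1)*(l + 2)*(l + 4)*(l^2 + 7*l + 12) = (l - 1)*(l + 2)*(l + 3)*(l + 4)*(l + 4)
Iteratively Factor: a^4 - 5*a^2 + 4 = (a - 1)*(a^3 + a^2 - 4*a - 4) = (a - 1)*(a + 2)*(a^2 - a - 2) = (a - 2)*(a - 1)*(a + 2)*(a + 1)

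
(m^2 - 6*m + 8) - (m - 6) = m^2 - 7*m + 14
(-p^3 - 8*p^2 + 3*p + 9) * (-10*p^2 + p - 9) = 10*p^5 + 79*p^4 - 29*p^3 - 15*p^2 - 18*p - 81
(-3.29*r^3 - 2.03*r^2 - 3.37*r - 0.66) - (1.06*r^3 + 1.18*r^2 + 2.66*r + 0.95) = -4.35*r^3 - 3.21*r^2 - 6.03*r - 1.61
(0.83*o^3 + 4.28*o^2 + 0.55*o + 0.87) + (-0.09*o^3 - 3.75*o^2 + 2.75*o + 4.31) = 0.74*o^3 + 0.53*o^2 + 3.3*o + 5.18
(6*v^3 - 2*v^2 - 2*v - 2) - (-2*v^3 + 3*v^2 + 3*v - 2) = 8*v^3 - 5*v^2 - 5*v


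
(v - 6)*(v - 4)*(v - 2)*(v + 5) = v^4 - 7*v^3 - 16*v^2 + 172*v - 240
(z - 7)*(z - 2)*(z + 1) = z^3 - 8*z^2 + 5*z + 14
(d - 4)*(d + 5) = d^2 + d - 20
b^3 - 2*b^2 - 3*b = b*(b - 3)*(b + 1)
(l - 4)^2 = l^2 - 8*l + 16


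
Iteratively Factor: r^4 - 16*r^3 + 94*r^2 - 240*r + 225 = (r - 3)*(r^3 - 13*r^2 + 55*r - 75) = (r - 5)*(r - 3)*(r^2 - 8*r + 15) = (r - 5)^2*(r - 3)*(r - 3)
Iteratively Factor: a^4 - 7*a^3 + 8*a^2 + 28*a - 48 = (a + 2)*(a^3 - 9*a^2 + 26*a - 24) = (a - 2)*(a + 2)*(a^2 - 7*a + 12) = (a - 3)*(a - 2)*(a + 2)*(a - 4)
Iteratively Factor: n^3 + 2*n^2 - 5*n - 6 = (n + 3)*(n^2 - n - 2) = (n + 1)*(n + 3)*(n - 2)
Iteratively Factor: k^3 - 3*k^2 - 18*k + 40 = (k - 5)*(k^2 + 2*k - 8) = (k - 5)*(k - 2)*(k + 4)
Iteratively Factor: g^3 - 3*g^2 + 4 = (g - 2)*(g^2 - g - 2) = (g - 2)^2*(g + 1)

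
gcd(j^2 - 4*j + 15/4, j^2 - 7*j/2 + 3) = j - 3/2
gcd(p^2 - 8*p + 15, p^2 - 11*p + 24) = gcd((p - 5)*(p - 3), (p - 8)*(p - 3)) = p - 3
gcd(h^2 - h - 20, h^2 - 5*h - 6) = 1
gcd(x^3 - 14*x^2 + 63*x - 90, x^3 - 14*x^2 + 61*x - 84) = x - 3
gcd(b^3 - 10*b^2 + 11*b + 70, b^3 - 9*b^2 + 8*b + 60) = b^2 - 3*b - 10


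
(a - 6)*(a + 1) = a^2 - 5*a - 6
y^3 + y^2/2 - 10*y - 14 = (y - 7/2)*(y + 2)^2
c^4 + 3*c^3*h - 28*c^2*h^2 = c^2*(c - 4*h)*(c + 7*h)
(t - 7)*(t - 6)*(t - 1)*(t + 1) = t^4 - 13*t^3 + 41*t^2 + 13*t - 42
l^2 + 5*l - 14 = (l - 2)*(l + 7)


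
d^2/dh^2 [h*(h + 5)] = 2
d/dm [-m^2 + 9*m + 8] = 9 - 2*m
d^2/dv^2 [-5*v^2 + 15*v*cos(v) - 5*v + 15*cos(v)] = -15*v*cos(v) - 30*sin(v) - 15*cos(v) - 10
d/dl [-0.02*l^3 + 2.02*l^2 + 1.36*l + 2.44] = -0.06*l^2 + 4.04*l + 1.36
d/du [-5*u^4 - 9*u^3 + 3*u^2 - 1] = u*(-20*u^2 - 27*u + 6)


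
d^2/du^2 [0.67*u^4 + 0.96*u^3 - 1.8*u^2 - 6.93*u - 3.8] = 8.04*u^2 + 5.76*u - 3.6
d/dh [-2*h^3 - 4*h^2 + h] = -6*h^2 - 8*h + 1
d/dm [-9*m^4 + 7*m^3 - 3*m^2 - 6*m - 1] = -36*m^3 + 21*m^2 - 6*m - 6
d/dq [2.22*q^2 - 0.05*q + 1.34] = 4.44*q - 0.05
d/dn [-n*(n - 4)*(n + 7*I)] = -3*n^2 + n*(8 - 14*I) + 28*I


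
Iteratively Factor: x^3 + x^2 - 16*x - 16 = (x - 4)*(x^2 + 5*x + 4) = (x - 4)*(x + 1)*(x + 4)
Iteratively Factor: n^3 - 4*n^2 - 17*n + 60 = (n - 3)*(n^2 - n - 20) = (n - 3)*(n + 4)*(n - 5)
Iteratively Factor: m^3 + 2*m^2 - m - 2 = (m + 1)*(m^2 + m - 2) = (m - 1)*(m + 1)*(m + 2)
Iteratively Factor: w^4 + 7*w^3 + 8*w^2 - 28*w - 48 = (w - 2)*(w^3 + 9*w^2 + 26*w + 24) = (w - 2)*(w + 3)*(w^2 + 6*w + 8) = (w - 2)*(w + 2)*(w + 3)*(w + 4)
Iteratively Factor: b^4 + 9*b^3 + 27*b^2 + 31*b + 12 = (b + 3)*(b^3 + 6*b^2 + 9*b + 4) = (b + 3)*(b + 4)*(b^2 + 2*b + 1) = (b + 1)*(b + 3)*(b + 4)*(b + 1)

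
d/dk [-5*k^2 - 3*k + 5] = -10*k - 3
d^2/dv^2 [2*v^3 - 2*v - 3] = 12*v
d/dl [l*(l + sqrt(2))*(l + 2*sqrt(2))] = 3*l^2 + 6*sqrt(2)*l + 4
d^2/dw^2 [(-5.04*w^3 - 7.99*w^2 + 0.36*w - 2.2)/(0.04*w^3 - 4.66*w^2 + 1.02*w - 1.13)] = (-1.90448*w^6 + 1.23724799999991*w^5 - 1.22260800000004*w^4 - 16.2530399999999*w^3 + 0.307860000000005*w^2 + 12.158016*w - 0.983229999999994)/(6.4e-5*w^9 - 0.022368*w^8 + 2.610768*w^7 - 102.340888*w^6 + 67.838376*w^5 - 88.4373*w^4 + 33.441132*w^3 - 21.378018*w^2 + 3.907314*w - 1.442897)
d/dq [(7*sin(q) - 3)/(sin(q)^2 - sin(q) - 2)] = (-7*sin(q)^2 + 6*sin(q) - 17)*cos(q)/(sin(q) + cos(q)^2 + 1)^2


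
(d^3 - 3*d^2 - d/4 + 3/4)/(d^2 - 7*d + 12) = (d^2 - 1/4)/(d - 4)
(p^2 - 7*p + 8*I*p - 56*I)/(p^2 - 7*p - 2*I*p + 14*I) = (p + 8*I)/(p - 2*I)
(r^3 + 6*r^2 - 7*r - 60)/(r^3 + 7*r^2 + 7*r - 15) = (r^2 + r - 12)/(r^2 + 2*r - 3)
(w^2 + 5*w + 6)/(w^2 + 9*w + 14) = (w + 3)/(w + 7)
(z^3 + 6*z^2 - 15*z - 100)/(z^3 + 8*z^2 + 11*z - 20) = (z^2 + z - 20)/(z^2 + 3*z - 4)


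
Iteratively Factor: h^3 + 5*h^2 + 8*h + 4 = (h + 2)*(h^2 + 3*h + 2) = (h + 2)^2*(h + 1)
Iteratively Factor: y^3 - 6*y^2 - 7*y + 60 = (y - 4)*(y^2 - 2*y - 15) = (y - 4)*(y + 3)*(y - 5)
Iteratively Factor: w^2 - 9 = (w - 3)*(w + 3)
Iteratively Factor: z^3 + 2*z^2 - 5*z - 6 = (z + 1)*(z^2 + z - 6) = (z + 1)*(z + 3)*(z - 2)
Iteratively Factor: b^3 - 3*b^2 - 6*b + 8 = (b - 4)*(b^2 + b - 2) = (b - 4)*(b - 1)*(b + 2)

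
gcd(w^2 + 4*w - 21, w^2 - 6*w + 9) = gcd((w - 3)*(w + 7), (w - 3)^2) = w - 3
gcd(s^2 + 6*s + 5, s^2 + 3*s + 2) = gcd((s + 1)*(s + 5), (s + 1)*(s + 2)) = s + 1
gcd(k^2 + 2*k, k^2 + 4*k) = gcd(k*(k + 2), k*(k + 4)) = k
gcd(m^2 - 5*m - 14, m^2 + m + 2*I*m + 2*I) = 1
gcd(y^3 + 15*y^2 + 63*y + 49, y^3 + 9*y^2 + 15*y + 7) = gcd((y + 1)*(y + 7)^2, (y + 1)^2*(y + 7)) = y^2 + 8*y + 7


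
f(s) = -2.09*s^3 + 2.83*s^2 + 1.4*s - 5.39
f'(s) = -6.27*s^2 + 5.66*s + 1.4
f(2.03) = -8.37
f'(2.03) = -12.95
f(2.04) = -8.50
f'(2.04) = -13.15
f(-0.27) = -5.52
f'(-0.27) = -0.59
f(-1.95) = 18.14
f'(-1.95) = -33.48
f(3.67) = -65.45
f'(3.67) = -62.28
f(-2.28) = 30.90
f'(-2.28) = -44.10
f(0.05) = -5.31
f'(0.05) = 1.67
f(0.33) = -4.69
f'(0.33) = 2.58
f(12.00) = -3192.59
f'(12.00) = -833.56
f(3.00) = -32.15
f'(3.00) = -38.05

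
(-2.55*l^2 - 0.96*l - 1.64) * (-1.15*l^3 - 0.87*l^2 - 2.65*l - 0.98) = 2.9325*l^5 + 3.3225*l^4 + 9.4787*l^3 + 6.4698*l^2 + 5.2868*l + 1.6072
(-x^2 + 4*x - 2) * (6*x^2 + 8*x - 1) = -6*x^4 + 16*x^3 + 21*x^2 - 20*x + 2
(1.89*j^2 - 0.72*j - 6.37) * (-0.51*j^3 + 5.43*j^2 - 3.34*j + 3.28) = -0.9639*j^5 + 10.6299*j^4 - 6.9735*j^3 - 25.9851*j^2 + 18.9142*j - 20.8936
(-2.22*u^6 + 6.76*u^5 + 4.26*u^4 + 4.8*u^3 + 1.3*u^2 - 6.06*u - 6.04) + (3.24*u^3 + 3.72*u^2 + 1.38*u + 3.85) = -2.22*u^6 + 6.76*u^5 + 4.26*u^4 + 8.04*u^3 + 5.02*u^2 - 4.68*u - 2.19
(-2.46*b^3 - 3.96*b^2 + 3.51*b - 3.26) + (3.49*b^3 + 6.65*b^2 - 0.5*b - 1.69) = 1.03*b^3 + 2.69*b^2 + 3.01*b - 4.95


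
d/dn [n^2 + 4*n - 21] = 2*n + 4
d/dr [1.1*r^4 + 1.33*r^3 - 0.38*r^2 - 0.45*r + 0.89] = 4.4*r^3 + 3.99*r^2 - 0.76*r - 0.45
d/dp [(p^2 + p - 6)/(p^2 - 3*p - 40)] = 2*(-2*p^2 - 34*p - 29)/(p^4 - 6*p^3 - 71*p^2 + 240*p + 1600)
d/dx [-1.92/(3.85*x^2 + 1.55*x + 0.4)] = (14.784*x + 2.976)/(3.85*x^2 + 1.55*x + 0.4)^2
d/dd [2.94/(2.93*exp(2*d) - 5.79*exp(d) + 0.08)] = (17.0226 - 17.2284*exp(d))*exp(d)/(2.93*exp(2*d) - 5.79*exp(d) + 0.08)^2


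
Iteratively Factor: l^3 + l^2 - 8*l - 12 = (l + 2)*(l^2 - l - 6) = (l + 2)^2*(l - 3)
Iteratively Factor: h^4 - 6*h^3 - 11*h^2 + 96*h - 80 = (h - 4)*(h^3 - 2*h^2 - 19*h + 20) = (h - 4)*(h - 1)*(h^2 - h - 20) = (h - 4)*(h - 1)*(h + 4)*(h - 5)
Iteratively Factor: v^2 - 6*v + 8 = (v - 4)*(v - 2)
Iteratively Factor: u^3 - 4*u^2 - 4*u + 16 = (u + 2)*(u^2 - 6*u + 8) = (u - 2)*(u + 2)*(u - 4)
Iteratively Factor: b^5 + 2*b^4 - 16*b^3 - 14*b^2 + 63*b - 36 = (b - 3)*(b^4 + 5*b^3 - b^2 - 17*b + 12) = (b - 3)*(b + 4)*(b^3 + b^2 - 5*b + 3) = (b - 3)*(b - 1)*(b + 4)*(b^2 + 2*b - 3) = (b - 3)*(b - 1)^2*(b + 4)*(b + 3)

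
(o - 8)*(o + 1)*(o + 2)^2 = o^4 - 3*o^3 - 32*o^2 - 60*o - 32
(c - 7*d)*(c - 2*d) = c^2 - 9*c*d + 14*d^2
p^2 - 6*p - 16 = (p - 8)*(p + 2)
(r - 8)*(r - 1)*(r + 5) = r^3 - 4*r^2 - 37*r + 40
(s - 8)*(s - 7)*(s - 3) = s^3 - 18*s^2 + 101*s - 168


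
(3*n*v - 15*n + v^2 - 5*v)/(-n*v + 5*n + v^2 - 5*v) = (3*n + v)/(-n + v)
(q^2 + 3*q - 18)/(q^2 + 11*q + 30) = (q - 3)/(q + 5)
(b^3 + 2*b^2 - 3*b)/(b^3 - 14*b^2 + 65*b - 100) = b*(b^2 + 2*b - 3)/(b^3 - 14*b^2 + 65*b - 100)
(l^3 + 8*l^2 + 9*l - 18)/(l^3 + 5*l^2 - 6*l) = (l + 3)/l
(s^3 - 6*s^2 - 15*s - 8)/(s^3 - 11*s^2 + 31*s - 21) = (s^3 - 6*s^2 - 15*s - 8)/(s^3 - 11*s^2 + 31*s - 21)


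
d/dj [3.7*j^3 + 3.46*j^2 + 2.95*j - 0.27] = 11.1*j^2 + 6.92*j + 2.95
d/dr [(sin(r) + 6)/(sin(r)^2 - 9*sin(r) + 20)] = (-12*sin(r) + cos(r)^2 + 73)*cos(r)/(sin(r)^2 - 9*sin(r) + 20)^2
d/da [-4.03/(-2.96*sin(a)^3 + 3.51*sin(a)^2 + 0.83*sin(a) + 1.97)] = (-35.7864*sin(a)^2 + 28.2906*sin(a) + 3.3449)*cos(a)/(-2.96*sin(a)^3 + 3.51*sin(a)^2 + 0.83*sin(a) + 1.97)^2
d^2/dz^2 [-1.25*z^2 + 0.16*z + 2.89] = -2.50000000000000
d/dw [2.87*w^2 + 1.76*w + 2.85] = 5.74*w + 1.76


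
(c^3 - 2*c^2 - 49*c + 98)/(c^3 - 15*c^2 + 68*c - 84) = (c + 7)/(c - 6)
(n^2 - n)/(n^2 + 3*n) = (n - 1)/(n + 3)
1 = 1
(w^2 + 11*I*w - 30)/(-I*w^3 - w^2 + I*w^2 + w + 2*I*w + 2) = (w^2 + 11*I*w - 30)/(-I*w^3 - w^2 + I*w^2 + w + 2*I*w + 2)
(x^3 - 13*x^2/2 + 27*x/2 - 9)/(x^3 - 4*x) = (2*x^2 - 9*x + 9)/(2*x*(x + 2))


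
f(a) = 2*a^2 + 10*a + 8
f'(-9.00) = -26.00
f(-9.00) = 80.00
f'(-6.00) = -14.00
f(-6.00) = 20.00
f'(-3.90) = -5.60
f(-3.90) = -0.58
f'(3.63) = 24.52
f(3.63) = 70.65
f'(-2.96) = -1.84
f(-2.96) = -4.08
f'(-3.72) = -4.88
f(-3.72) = -1.52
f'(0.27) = 11.08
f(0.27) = 10.85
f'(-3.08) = -2.32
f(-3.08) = -3.83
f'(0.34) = 11.36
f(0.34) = 11.63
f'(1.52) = 16.08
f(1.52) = 27.82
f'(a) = 4*a + 10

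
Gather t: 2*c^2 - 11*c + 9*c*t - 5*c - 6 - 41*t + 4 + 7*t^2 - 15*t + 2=2*c^2 - 16*c + 7*t^2 + t*(9*c - 56)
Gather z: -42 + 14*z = 14*z - 42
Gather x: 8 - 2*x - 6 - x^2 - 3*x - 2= -x^2 - 5*x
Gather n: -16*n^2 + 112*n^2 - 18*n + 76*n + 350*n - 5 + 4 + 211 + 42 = 96*n^2 + 408*n + 252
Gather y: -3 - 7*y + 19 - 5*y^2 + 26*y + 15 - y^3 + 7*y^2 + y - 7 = -y^3 + 2*y^2 + 20*y + 24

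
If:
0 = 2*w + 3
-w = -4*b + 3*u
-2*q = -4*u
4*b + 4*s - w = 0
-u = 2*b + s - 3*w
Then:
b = -111/56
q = -30/7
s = 45/28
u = -15/7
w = -3/2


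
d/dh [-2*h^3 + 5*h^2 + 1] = 2*h*(5 - 3*h)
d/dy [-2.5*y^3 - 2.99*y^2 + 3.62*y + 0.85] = -7.5*y^2 - 5.98*y + 3.62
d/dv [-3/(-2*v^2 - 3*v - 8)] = 3*(-4*v - 3)/(2*v^2 + 3*v + 8)^2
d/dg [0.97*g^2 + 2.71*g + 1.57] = 1.94*g + 2.71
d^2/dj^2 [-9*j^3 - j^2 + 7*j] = -54*j - 2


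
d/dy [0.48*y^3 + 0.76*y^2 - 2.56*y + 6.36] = 1.44*y^2 + 1.52*y - 2.56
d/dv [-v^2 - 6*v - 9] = -2*v - 6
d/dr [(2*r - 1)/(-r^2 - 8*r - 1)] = 2*(r^2 - r - 5)/(r^4 + 16*r^3 + 66*r^2 + 16*r + 1)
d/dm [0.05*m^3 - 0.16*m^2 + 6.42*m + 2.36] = 0.15*m^2 - 0.32*m + 6.42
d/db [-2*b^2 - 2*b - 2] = -4*b - 2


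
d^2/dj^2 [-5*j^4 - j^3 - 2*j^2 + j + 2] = -60*j^2 - 6*j - 4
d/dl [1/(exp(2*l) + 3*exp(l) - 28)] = (-2*exp(l) - 3)*exp(l)/(exp(2*l) + 3*exp(l) - 28)^2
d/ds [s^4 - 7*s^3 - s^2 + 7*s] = 4*s^3 - 21*s^2 - 2*s + 7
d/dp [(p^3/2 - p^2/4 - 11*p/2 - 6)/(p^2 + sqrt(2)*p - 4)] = ((2*p + sqrt(2))*(-2*p^3 + p^2 + 22*p + 24) + 2*(p^2 + sqrt(2)*p - 4)*(3*p^2 - p - 11))/(4*(p^2 + sqrt(2)*p - 4)^2)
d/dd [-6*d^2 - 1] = -12*d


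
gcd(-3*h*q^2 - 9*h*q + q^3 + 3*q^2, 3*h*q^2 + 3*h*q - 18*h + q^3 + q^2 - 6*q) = q + 3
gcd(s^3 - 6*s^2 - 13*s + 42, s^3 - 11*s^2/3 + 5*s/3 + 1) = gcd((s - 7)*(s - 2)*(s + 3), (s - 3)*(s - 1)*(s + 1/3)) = 1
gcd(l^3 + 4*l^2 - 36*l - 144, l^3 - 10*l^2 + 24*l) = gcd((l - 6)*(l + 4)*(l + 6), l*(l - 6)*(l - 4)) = l - 6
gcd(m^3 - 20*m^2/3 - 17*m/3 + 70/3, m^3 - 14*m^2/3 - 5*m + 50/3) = m^2 + m/3 - 10/3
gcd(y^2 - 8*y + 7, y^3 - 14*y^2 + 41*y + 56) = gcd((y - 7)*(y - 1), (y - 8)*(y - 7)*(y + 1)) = y - 7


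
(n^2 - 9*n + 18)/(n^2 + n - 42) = (n - 3)/(n + 7)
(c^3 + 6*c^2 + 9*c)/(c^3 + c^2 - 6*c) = (c + 3)/(c - 2)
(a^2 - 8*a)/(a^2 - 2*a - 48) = a/(a + 6)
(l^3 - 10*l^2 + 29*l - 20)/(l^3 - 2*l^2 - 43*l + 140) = (l - 1)/(l + 7)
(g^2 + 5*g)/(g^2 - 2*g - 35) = g/(g - 7)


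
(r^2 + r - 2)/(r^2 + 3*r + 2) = (r - 1)/(r + 1)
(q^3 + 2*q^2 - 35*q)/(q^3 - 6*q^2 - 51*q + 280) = q/(q - 8)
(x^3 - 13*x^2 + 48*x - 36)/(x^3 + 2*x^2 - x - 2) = (x^2 - 12*x + 36)/(x^2 + 3*x + 2)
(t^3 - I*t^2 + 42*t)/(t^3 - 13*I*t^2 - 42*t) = (t + 6*I)/(t - 6*I)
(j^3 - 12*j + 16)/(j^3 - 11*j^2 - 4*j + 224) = (j^2 - 4*j + 4)/(j^2 - 15*j + 56)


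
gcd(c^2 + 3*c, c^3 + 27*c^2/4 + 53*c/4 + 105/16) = 1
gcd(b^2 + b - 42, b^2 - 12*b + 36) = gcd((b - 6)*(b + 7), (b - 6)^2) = b - 6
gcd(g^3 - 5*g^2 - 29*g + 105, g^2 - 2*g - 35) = g^2 - 2*g - 35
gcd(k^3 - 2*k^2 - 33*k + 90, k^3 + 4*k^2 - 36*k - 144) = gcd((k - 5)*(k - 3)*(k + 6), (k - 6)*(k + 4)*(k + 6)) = k + 6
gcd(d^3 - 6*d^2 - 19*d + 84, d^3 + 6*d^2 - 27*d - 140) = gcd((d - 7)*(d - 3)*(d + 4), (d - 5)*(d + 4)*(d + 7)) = d + 4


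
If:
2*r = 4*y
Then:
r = 2*y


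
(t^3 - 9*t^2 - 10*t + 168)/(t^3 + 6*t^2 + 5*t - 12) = (t^2 - 13*t + 42)/(t^2 + 2*t - 3)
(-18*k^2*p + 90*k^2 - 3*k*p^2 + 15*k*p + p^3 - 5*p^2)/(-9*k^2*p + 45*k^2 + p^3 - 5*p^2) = (-6*k + p)/(-3*k + p)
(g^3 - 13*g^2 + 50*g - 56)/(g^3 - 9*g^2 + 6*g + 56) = (g - 2)/(g + 2)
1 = 1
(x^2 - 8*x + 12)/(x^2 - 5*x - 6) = (x - 2)/(x + 1)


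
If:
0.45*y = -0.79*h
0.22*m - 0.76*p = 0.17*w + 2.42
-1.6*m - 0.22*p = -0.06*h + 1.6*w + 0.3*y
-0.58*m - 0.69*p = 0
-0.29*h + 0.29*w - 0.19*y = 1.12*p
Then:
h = -8.55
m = 1.87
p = -1.57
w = -4.79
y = 15.00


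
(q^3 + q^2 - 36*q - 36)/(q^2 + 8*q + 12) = (q^2 - 5*q - 6)/(q + 2)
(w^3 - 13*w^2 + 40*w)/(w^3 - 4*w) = (w^2 - 13*w + 40)/(w^2 - 4)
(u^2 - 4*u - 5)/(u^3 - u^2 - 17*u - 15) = 1/(u + 3)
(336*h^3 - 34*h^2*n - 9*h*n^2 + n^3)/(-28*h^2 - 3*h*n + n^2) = (-48*h^2 - 2*h*n + n^2)/(4*h + n)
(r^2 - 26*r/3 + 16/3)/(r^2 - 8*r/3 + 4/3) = (r - 8)/(r - 2)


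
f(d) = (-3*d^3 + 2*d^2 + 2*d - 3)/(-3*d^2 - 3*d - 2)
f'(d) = (6*d + 3)*(-3*d^3 + 2*d^2 + 2*d - 3)/(-3*d^2 - 3*d - 2)^2 + (-9*d^2 + 4*d + 2)/(-3*d^2 - 3*d - 2) = (9*d^4 + 18*d^3 + 18*d^2 - 26*d - 13)/(9*d^4 + 18*d^3 + 21*d^2 + 12*d + 4)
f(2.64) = 1.26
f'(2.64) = 0.85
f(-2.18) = -3.42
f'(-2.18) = 1.55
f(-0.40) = 2.57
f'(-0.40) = -0.39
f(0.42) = 0.54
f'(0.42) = -1.33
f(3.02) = 1.60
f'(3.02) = 0.89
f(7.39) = 5.80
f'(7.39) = 0.99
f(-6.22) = -7.89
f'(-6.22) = 1.01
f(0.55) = 0.39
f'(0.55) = -0.87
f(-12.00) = -13.68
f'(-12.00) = 1.00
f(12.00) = 10.37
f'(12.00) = 1.00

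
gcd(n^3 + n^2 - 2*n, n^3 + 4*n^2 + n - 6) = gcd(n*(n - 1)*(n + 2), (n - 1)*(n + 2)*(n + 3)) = n^2 + n - 2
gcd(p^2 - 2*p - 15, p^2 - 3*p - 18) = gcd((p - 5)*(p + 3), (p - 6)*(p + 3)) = p + 3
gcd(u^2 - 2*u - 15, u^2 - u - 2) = 1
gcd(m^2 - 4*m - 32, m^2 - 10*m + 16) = m - 8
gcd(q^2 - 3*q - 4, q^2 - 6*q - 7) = q + 1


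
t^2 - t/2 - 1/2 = (t - 1)*(t + 1/2)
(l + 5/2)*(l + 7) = l^2 + 19*l/2 + 35/2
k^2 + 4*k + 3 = (k + 1)*(k + 3)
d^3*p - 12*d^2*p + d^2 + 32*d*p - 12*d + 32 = (d - 8)*(d - 4)*(d*p + 1)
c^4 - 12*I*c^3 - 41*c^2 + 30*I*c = c*(c - 6*I)*(c - 5*I)*(c - I)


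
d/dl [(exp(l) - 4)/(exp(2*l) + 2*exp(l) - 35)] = (-2*(exp(l) - 4)*(exp(l) + 1) + exp(2*l) + 2*exp(l) - 35)*exp(l)/(exp(2*l) + 2*exp(l) - 35)^2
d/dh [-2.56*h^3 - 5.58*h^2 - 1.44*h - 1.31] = -7.68*h^2 - 11.16*h - 1.44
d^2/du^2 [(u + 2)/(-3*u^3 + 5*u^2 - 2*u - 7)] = 2*(-(u + 2)*(9*u^2 - 10*u + 2)^2 + (9*u^2 - 10*u + (u + 2)*(9*u - 5) + 2)*(3*u^3 - 5*u^2 + 2*u + 7))/(3*u^3 - 5*u^2 + 2*u + 7)^3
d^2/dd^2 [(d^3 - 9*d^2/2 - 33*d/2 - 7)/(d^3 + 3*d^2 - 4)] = 3*(-5*d^3 - 3*d^2 - 33*d - 13)/(d^6 + 3*d^5 - 3*d^4 - 11*d^3 + 6*d^2 + 12*d - 8)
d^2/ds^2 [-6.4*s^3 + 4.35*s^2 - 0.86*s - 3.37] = 8.7 - 38.4*s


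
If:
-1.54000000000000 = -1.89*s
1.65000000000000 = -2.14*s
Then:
No Solution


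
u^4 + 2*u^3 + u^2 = u^2*(u + 1)^2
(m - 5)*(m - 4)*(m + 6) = m^3 - 3*m^2 - 34*m + 120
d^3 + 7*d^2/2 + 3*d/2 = d*(d + 1/2)*(d + 3)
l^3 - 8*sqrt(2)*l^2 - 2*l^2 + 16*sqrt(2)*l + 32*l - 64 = (l - 2)*(l - 4*sqrt(2))^2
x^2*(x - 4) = x^3 - 4*x^2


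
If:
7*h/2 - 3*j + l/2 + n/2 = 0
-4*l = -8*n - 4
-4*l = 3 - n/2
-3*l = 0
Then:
No Solution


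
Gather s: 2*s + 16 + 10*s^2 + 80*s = 10*s^2 + 82*s + 16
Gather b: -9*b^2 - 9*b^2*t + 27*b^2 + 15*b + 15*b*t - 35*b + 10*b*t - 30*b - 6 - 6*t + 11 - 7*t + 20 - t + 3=b^2*(18 - 9*t) + b*(25*t - 50) - 14*t + 28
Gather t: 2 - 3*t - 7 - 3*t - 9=-6*t - 14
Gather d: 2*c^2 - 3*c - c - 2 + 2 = 2*c^2 - 4*c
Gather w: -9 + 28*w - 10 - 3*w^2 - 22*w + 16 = -3*w^2 + 6*w - 3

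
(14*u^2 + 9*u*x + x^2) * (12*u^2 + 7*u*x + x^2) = 168*u^4 + 206*u^3*x + 89*u^2*x^2 + 16*u*x^3 + x^4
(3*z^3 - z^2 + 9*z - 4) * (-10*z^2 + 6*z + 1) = -30*z^5 + 28*z^4 - 93*z^3 + 93*z^2 - 15*z - 4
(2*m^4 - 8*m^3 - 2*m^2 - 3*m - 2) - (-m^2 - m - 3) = 2*m^4 - 8*m^3 - m^2 - 2*m + 1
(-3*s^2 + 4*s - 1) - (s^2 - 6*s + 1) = -4*s^2 + 10*s - 2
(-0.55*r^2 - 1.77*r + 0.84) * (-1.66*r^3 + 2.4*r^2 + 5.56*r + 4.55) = 0.913*r^5 + 1.6182*r^4 - 8.7004*r^3 - 10.3277*r^2 - 3.3831*r + 3.822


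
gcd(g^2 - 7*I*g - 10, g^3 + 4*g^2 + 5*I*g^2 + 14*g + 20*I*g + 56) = g - 2*I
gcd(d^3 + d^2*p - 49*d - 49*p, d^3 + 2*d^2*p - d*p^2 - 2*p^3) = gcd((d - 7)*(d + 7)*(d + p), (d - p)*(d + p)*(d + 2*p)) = d + p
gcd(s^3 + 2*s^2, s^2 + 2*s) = s^2 + 2*s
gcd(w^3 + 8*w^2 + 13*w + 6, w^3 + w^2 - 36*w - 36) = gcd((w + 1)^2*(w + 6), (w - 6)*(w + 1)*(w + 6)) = w^2 + 7*w + 6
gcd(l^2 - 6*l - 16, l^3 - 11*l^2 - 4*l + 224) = l - 8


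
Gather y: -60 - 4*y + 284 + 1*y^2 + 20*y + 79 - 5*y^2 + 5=-4*y^2 + 16*y + 308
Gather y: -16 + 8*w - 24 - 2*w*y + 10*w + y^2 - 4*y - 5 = 18*w + y^2 + y*(-2*w - 4) - 45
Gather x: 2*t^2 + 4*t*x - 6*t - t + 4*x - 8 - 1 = 2*t^2 - 7*t + x*(4*t + 4) - 9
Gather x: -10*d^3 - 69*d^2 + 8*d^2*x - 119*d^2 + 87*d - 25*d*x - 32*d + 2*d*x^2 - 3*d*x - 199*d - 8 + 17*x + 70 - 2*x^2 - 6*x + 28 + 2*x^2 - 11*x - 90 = -10*d^3 - 188*d^2 + 2*d*x^2 - 144*d + x*(8*d^2 - 28*d)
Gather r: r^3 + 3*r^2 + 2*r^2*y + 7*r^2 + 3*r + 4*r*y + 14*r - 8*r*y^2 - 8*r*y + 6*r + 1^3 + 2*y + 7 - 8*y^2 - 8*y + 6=r^3 + r^2*(2*y + 10) + r*(-8*y^2 - 4*y + 23) - 8*y^2 - 6*y + 14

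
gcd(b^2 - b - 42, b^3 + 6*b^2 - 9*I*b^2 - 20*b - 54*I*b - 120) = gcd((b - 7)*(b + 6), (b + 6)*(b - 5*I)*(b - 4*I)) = b + 6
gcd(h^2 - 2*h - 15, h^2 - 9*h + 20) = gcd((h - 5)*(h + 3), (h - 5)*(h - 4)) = h - 5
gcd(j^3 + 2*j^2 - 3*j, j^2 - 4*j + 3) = j - 1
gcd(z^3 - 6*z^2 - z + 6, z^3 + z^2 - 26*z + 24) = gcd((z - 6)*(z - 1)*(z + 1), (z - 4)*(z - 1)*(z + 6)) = z - 1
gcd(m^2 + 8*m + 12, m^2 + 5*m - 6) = m + 6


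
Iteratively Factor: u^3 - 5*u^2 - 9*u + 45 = (u - 5)*(u^2 - 9) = (u - 5)*(u - 3)*(u + 3)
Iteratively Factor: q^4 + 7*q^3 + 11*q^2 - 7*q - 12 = (q + 4)*(q^3 + 3*q^2 - q - 3) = (q + 1)*(q + 4)*(q^2 + 2*q - 3) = (q - 1)*(q + 1)*(q + 4)*(q + 3)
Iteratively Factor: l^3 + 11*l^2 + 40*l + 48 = (l + 3)*(l^2 + 8*l + 16) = (l + 3)*(l + 4)*(l + 4)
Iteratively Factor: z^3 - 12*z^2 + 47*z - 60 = (z - 4)*(z^2 - 8*z + 15) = (z - 4)*(z - 3)*(z - 5)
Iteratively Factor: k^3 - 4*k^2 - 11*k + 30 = (k - 2)*(k^2 - 2*k - 15) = (k - 2)*(k + 3)*(k - 5)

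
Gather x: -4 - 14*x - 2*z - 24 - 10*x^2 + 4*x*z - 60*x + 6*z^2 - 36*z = -10*x^2 + x*(4*z - 74) + 6*z^2 - 38*z - 28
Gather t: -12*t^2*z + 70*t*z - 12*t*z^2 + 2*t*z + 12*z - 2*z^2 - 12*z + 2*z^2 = -12*t^2*z + t*(-12*z^2 + 72*z)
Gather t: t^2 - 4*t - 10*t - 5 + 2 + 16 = t^2 - 14*t + 13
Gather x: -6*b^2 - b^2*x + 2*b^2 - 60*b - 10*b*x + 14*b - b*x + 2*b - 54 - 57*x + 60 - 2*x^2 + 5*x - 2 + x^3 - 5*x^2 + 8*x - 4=-4*b^2 - 44*b + x^3 - 7*x^2 + x*(-b^2 - 11*b - 44)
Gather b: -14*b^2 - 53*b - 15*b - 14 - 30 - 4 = -14*b^2 - 68*b - 48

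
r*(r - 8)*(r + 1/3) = r^3 - 23*r^2/3 - 8*r/3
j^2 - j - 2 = (j - 2)*(j + 1)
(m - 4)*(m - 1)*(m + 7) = m^3 + 2*m^2 - 31*m + 28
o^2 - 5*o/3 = o*(o - 5/3)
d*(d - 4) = d^2 - 4*d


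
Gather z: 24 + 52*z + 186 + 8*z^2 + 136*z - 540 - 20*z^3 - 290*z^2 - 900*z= -20*z^3 - 282*z^2 - 712*z - 330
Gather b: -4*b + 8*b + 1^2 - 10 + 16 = 4*b + 7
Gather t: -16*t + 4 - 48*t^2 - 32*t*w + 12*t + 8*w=-48*t^2 + t*(-32*w - 4) + 8*w + 4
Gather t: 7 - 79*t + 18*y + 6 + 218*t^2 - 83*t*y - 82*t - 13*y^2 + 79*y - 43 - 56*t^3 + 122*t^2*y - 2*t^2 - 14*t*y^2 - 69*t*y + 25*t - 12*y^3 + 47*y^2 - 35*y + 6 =-56*t^3 + t^2*(122*y + 216) + t*(-14*y^2 - 152*y - 136) - 12*y^3 + 34*y^2 + 62*y - 24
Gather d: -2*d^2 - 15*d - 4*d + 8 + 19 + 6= -2*d^2 - 19*d + 33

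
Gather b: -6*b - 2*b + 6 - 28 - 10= -8*b - 32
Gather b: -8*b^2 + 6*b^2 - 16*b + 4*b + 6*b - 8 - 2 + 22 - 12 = -2*b^2 - 6*b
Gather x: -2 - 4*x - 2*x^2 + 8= -2*x^2 - 4*x + 6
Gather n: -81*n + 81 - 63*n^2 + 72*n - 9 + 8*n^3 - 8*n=8*n^3 - 63*n^2 - 17*n + 72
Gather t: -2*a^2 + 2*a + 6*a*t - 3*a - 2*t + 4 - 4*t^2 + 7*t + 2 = -2*a^2 - a - 4*t^2 + t*(6*a + 5) + 6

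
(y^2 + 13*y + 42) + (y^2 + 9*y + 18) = 2*y^2 + 22*y + 60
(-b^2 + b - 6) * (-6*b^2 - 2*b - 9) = 6*b^4 - 4*b^3 + 43*b^2 + 3*b + 54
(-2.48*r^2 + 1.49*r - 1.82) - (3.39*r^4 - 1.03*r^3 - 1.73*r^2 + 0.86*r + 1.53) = -3.39*r^4 + 1.03*r^3 - 0.75*r^2 + 0.63*r - 3.35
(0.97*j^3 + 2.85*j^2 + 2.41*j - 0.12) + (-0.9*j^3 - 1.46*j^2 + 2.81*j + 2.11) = 0.07*j^3 + 1.39*j^2 + 5.22*j + 1.99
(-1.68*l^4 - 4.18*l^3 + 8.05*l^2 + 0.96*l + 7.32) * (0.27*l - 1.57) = -0.4536*l^5 + 1.509*l^4 + 8.7361*l^3 - 12.3793*l^2 + 0.4692*l - 11.4924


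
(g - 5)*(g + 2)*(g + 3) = g^3 - 19*g - 30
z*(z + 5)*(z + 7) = z^3 + 12*z^2 + 35*z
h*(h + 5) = h^2 + 5*h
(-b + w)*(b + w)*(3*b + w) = -3*b^3 - b^2*w + 3*b*w^2 + w^3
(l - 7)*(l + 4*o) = l^2 + 4*l*o - 7*l - 28*o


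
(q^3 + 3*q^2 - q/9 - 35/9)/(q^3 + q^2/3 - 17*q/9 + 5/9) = (3*q + 7)/(3*q - 1)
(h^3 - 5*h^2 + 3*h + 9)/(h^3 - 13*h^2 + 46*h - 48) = (h^2 - 2*h - 3)/(h^2 - 10*h + 16)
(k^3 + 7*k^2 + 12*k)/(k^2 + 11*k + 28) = k*(k + 3)/(k + 7)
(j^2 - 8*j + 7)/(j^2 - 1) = (j - 7)/(j + 1)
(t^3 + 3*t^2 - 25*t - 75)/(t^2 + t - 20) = (t^2 - 2*t - 15)/(t - 4)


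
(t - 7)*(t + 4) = t^2 - 3*t - 28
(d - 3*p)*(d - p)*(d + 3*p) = d^3 - d^2*p - 9*d*p^2 + 9*p^3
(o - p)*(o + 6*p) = o^2 + 5*o*p - 6*p^2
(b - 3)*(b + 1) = b^2 - 2*b - 3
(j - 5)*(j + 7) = j^2 + 2*j - 35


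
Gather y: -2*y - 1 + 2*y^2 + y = 2*y^2 - y - 1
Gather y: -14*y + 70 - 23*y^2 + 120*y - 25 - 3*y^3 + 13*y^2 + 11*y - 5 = -3*y^3 - 10*y^2 + 117*y + 40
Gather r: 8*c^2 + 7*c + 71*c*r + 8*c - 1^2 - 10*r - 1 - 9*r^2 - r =8*c^2 + 15*c - 9*r^2 + r*(71*c - 11) - 2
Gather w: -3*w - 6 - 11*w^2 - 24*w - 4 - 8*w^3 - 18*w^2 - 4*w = -8*w^3 - 29*w^2 - 31*w - 10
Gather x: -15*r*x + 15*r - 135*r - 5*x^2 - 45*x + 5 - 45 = -120*r - 5*x^2 + x*(-15*r - 45) - 40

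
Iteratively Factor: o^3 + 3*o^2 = (o)*(o^2 + 3*o) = o^2*(o + 3)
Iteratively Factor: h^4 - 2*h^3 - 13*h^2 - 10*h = (h - 5)*(h^3 + 3*h^2 + 2*h) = (h - 5)*(h + 1)*(h^2 + 2*h) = (h - 5)*(h + 1)*(h + 2)*(h)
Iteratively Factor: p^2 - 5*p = (p - 5)*(p)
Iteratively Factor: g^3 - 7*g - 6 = (g + 2)*(g^2 - 2*g - 3) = (g - 3)*(g + 2)*(g + 1)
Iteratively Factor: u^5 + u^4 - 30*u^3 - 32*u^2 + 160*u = (u + 4)*(u^4 - 3*u^3 - 18*u^2 + 40*u) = u*(u + 4)*(u^3 - 3*u^2 - 18*u + 40) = u*(u - 5)*(u + 4)*(u^2 + 2*u - 8) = u*(u - 5)*(u - 2)*(u + 4)*(u + 4)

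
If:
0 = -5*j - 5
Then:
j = -1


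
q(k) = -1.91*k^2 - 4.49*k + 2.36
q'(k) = -3.82*k - 4.49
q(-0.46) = 4.02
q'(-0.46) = -2.73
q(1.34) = -7.09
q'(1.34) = -9.61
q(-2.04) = 3.57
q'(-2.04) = 3.30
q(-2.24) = 2.83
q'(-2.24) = 4.07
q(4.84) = -64.11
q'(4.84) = -22.98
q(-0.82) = 4.76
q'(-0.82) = -1.36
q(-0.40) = 3.85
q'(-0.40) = -2.96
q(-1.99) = 3.73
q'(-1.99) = 3.11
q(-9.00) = -111.94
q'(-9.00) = 29.89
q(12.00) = -326.56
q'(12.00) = -50.33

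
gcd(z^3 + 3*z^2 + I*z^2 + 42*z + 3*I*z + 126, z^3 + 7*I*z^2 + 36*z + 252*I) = z^2 + I*z + 42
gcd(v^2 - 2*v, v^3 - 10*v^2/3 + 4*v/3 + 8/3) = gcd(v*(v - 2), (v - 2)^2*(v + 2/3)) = v - 2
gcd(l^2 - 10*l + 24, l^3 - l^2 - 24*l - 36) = l - 6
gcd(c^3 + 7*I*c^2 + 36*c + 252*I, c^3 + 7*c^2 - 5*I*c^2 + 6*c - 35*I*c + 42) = c - 6*I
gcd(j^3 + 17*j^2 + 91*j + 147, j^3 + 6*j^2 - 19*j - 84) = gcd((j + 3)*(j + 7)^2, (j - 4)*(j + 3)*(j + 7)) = j^2 + 10*j + 21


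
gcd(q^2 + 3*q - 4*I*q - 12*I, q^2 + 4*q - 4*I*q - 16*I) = q - 4*I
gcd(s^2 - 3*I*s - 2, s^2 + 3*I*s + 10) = s - 2*I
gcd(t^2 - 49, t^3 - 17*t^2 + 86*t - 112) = t - 7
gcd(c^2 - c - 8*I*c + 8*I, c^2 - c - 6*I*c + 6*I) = c - 1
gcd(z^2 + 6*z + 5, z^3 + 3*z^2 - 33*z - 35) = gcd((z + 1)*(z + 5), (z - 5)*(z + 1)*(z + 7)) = z + 1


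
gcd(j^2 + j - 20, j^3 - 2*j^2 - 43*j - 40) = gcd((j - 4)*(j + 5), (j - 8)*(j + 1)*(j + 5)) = j + 5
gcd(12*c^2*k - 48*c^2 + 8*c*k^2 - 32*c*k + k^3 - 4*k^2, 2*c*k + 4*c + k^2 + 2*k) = 2*c + k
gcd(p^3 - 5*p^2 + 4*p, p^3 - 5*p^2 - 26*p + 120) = p - 4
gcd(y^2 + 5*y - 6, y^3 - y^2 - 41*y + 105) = 1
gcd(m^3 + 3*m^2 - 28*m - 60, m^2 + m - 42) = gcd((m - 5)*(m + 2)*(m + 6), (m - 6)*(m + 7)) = 1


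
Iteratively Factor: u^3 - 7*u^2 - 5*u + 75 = (u + 3)*(u^2 - 10*u + 25) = (u - 5)*(u + 3)*(u - 5)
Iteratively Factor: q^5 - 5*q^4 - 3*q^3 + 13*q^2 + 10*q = (q)*(q^4 - 5*q^3 - 3*q^2 + 13*q + 10) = q*(q + 1)*(q^3 - 6*q^2 + 3*q + 10) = q*(q + 1)^2*(q^2 - 7*q + 10) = q*(q - 2)*(q + 1)^2*(q - 5)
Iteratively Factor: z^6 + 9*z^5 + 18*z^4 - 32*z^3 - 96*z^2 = (z)*(z^5 + 9*z^4 + 18*z^3 - 32*z^2 - 96*z) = z*(z + 3)*(z^4 + 6*z^3 - 32*z) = z*(z - 2)*(z + 3)*(z^3 + 8*z^2 + 16*z) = z*(z - 2)*(z + 3)*(z + 4)*(z^2 + 4*z) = z^2*(z - 2)*(z + 3)*(z + 4)*(z + 4)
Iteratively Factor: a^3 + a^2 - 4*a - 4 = (a - 2)*(a^2 + 3*a + 2) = (a - 2)*(a + 2)*(a + 1)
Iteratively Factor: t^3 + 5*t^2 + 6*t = (t + 2)*(t^2 + 3*t) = (t + 2)*(t + 3)*(t)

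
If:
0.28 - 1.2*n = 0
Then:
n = 0.23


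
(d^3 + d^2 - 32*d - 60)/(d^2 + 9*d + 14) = (d^2 - d - 30)/(d + 7)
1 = 1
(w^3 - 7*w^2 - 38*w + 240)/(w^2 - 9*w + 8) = (w^2 + w - 30)/(w - 1)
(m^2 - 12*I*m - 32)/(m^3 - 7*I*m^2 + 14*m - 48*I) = (m - 4*I)/(m^2 + I*m + 6)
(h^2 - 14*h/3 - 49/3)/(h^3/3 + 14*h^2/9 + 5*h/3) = 3*(3*h^2 - 14*h - 49)/(h*(3*h^2 + 14*h + 15))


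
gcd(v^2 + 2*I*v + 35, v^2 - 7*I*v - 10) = v - 5*I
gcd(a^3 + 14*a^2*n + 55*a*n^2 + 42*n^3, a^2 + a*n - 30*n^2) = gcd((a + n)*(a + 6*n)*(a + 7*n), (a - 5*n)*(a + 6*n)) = a + 6*n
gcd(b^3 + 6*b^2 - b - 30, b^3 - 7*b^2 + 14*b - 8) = b - 2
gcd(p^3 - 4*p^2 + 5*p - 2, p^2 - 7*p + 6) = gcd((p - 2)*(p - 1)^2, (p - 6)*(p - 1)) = p - 1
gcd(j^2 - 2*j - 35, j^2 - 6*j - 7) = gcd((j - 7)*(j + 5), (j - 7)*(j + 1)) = j - 7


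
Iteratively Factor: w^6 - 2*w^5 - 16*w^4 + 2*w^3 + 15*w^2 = (w + 3)*(w^5 - 5*w^4 - w^3 + 5*w^2) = w*(w + 3)*(w^4 - 5*w^3 - w^2 + 5*w) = w*(w + 1)*(w + 3)*(w^3 - 6*w^2 + 5*w) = w*(w - 5)*(w + 1)*(w + 3)*(w^2 - w) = w*(w - 5)*(w - 1)*(w + 1)*(w + 3)*(w)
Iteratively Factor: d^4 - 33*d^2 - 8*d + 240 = (d - 3)*(d^3 + 3*d^2 - 24*d - 80) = (d - 5)*(d - 3)*(d^2 + 8*d + 16) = (d - 5)*(d - 3)*(d + 4)*(d + 4)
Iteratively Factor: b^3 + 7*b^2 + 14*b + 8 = (b + 1)*(b^2 + 6*b + 8) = (b + 1)*(b + 4)*(b + 2)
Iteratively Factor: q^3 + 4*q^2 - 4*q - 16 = (q + 2)*(q^2 + 2*q - 8) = (q + 2)*(q + 4)*(q - 2)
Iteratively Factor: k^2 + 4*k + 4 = (k + 2)*(k + 2)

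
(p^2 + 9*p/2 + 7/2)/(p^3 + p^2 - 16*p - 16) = (p + 7/2)/(p^2 - 16)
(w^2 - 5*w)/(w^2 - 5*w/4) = 4*(w - 5)/(4*w - 5)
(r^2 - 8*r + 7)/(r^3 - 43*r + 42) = (r - 7)/(r^2 + r - 42)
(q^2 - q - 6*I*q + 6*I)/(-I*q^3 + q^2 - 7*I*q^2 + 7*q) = (I*q^2 + q*(6 - I) - 6)/(q*(q^2 + q*(7 + I) + 7*I))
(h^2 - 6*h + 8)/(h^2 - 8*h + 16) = (h - 2)/(h - 4)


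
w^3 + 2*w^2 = w^2*(w + 2)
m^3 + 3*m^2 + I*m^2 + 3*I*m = m*(m + 3)*(m + I)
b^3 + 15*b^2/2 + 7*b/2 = b*(b + 1/2)*(b + 7)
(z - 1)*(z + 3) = z^2 + 2*z - 3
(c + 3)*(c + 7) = c^2 + 10*c + 21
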